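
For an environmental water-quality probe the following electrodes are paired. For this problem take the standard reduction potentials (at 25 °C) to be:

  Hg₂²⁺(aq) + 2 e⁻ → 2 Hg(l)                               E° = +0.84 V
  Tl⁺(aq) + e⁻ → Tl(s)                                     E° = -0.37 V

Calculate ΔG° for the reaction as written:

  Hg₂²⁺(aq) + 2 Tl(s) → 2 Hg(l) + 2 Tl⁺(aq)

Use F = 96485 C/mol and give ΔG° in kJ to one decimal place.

-233.5 kJ

As written, Hg₂²⁺/Hg is reduced (cathode) and Tl⁺/Tl is oxidised (anode), so E°cell = (+0.84) − (-0.37) = +1.21 V.
Balancing electrons gives n = 2.
ΔG° = −nFE° = −(2)(96485)(+1.21) = -233,494 J = -233.5 kJ.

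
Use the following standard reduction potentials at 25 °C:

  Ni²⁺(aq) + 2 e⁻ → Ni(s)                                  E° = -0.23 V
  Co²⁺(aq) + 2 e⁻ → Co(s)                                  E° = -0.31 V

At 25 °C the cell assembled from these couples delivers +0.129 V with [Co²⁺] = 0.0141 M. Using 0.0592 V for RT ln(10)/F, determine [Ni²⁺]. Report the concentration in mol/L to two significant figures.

Ni²⁺/Ni is the cathode, Co²⁺/Co the anode: E°cell = +0.08 V, n = 2.
Overall reaction: Ni²⁺(aq) + Co(s) → Ni(s) + Co²⁺(aq); Q = [Co²⁺]^1/[Ni²⁺]^1.
From E = E° − (0.0592/n) log Q: log Q = (E° − E)·n/0.0592 = (+0.08 − (+0.129))·2/0.0592 = -1.6554.
So 1·log[Ni²⁺] = 1·log(0.0141) − log Q = -1.8508 − (-1.6554) = -0.1954; [Ni²⁺] = 10^(-0.1954) ≈ 0.64 M.

0.64 M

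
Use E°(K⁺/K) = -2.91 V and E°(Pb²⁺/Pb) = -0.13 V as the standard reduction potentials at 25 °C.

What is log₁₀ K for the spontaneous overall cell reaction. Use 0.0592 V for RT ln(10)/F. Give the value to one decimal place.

93.9

Cathode: Pb²⁺/Pb; anode: K⁺/K. E°cell = +2.78 V, n = 2.
log K = nE°cell / 0.0592 = (2)(+2.78) / 0.0592 = 93.9.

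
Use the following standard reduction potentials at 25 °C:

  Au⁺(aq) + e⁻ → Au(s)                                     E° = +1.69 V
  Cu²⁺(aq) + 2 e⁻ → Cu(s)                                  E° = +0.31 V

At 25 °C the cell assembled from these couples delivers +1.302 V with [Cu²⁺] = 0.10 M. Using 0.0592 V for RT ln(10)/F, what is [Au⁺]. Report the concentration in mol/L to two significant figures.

0.015 M

Au⁺/Au is the cathode, Cu²⁺/Cu the anode: E°cell = +1.38 V, n = 2.
Overall reaction: 2 Au⁺(aq) + Cu(s) → 2 Au(s) + Cu²⁺(aq); Q = [Cu²⁺]^1/[Au⁺]^2.
From E = E° − (0.0592/n) log Q: log Q = (E° − E)·n/0.0592 = (+1.38 − (+1.302))·2/0.0592 = 2.6351.
So 2·log[Au⁺] = 1·log(0.1) − log Q = -1.0000 − (2.6351) = -3.6351; log[Au⁺] = -3.6351 / 2 = -1.8175; [Au⁺] = 10^(-1.8175) ≈ 0.015 M.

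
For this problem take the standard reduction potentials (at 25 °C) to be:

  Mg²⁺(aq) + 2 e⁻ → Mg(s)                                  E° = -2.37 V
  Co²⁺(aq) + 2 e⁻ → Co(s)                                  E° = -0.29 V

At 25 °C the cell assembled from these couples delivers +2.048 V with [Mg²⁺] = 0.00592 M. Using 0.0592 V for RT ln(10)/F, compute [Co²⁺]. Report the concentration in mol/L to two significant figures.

Co²⁺/Co is the cathode, Mg²⁺/Mg the anode: E°cell = +2.08 V, n = 2.
Overall reaction: Co²⁺(aq) + Mg(s) → Co(s) + Mg²⁺(aq); Q = [Mg²⁺]^1/[Co²⁺]^1.
From E = E° − (0.0592/n) log Q: log Q = (E° − E)·n/0.0592 = (+2.08 − (+2.048))·2/0.0592 = 1.0811.
So 1·log[Co²⁺] = 1·log(0.00592) − log Q = -2.2277 − (1.0811) = -3.3088; [Co²⁺] = 10^(-3.3088) ≈ 0.00049 M.

0.00049 M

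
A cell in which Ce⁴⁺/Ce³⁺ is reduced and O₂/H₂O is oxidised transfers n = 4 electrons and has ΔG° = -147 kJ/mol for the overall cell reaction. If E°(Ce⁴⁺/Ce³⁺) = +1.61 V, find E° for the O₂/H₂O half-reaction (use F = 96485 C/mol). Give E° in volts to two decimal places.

+1.23 V

E°cell = −ΔG°/(nF) = −(-147×10³)/((4)(96485)) = +0.381 V.
Since Ce⁴⁺/Ce³⁺ is the cathode and O₂/H₂O the anode, E°cell = E°(Ce⁴⁺/Ce³⁺) − E°(O₂/H₂O).
So E°(O₂/H₂O) = E°(Ce⁴⁺/Ce³⁺) − E°cell = (+1.61) − (+0.381) = +1.23 V.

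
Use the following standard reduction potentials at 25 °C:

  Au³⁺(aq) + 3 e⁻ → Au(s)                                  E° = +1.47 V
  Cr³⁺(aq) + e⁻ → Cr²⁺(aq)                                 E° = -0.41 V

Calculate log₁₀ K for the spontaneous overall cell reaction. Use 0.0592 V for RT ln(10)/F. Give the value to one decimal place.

Cathode: Au³⁺/Au; anode: Cr³⁺/Cr²⁺. E°cell = +1.88 V, n = 3.
log K = nE°cell / 0.0592 = (3)(+1.88) / 0.0592 = 95.3.

95.3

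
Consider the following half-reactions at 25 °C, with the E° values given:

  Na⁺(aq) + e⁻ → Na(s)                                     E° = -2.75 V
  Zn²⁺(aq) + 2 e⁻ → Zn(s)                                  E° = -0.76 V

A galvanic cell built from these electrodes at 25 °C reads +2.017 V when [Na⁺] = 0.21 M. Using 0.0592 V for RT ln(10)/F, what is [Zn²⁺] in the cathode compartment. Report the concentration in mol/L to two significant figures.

0.36 M

Zn²⁺/Zn is the cathode, Na⁺/Na the anode: E°cell = +1.99 V, n = 2.
Overall reaction: Zn²⁺(aq) + 2 Na(s) → Zn(s) + 2 Na⁺(aq); Q = [Na⁺]^2/[Zn²⁺]^1.
From E = E° − (0.0592/n) log Q: log Q = (E° − E)·n/0.0592 = (+1.99 − (+2.017))·2/0.0592 = -0.9122.
So 1·log[Zn²⁺] = 2·log(0.21) − log Q = -1.3556 − (-0.9122) = -0.4434; [Zn²⁺] = 10^(-0.4434) ≈ 0.36 M.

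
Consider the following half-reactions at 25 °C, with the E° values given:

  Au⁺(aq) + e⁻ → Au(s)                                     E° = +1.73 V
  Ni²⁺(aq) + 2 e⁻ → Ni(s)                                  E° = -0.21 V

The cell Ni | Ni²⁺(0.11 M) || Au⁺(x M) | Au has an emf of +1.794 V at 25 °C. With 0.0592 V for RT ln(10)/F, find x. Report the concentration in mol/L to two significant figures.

0.0011 M

Au⁺/Au is the cathode, Ni²⁺/Ni the anode: E°cell = +1.94 V, n = 2.
Overall reaction: 2 Au⁺(aq) + Ni(s) → 2 Au(s) + Ni²⁺(aq); Q = [Ni²⁺]^1/[Au⁺]^2.
From E = E° − (0.0592/n) log Q: log Q = (E° − E)·n/0.0592 = (+1.94 − (+1.794))·2/0.0592 = 4.9324.
So 2·log[Au⁺] = 1·log(0.11) − log Q = -0.9586 − (4.9324) = -5.8910; log[Au⁺] = -5.8910 / 2 = -2.9455; [Au⁺] = 10^(-2.9455) ≈ 0.0011 M.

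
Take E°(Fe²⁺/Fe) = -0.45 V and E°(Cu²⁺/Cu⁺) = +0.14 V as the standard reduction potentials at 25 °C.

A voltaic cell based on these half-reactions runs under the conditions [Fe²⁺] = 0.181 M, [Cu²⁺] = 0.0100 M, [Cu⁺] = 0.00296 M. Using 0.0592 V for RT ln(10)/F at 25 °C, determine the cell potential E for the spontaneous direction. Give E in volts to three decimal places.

+0.643 V

Cu²⁺/Cu⁺ is the cathode (higher E°), Fe²⁺/Fe the anode: E°cell = +0.14 − (-0.45) = +0.59 V, n = 2.
Overall: 2 Cu²⁺(aq) + Fe(s) → 2 Cu⁺(aq) + Fe²⁺(aq)
Q = [Cu⁺]^2·[Fe²⁺] / ([Cu²⁺]^2); log Q = -1.800.
E = E° − (0.0592/n) log Q = +0.59 − (0.0592/2)(-1.800) = +0.643 V.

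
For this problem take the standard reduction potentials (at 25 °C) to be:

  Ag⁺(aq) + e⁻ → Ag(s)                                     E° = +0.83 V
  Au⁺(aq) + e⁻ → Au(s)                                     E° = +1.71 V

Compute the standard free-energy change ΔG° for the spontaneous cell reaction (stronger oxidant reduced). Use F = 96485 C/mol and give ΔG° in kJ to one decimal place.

Au⁺/Au (E° = +1.71 V) is the cathode; Ag⁺/Ag (E° = +0.83 V) is the anode, so E°cell = +0.88 V.
Balancing electrons gives n = 1 (lcm of 1 and 1).
ΔG° = −nFE° = −(1)(96485)(+0.88) = -84,907 J = -84.9 kJ.

-84.9 kJ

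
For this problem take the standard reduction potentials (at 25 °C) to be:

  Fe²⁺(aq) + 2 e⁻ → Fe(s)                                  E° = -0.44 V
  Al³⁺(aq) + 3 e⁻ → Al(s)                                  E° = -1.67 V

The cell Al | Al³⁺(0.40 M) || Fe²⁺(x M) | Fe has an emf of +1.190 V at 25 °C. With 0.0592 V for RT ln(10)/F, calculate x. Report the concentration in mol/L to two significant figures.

Fe²⁺/Fe is the cathode, Al³⁺/Al the anode: E°cell = +1.23 V, n = 6.
Overall reaction: 3 Fe²⁺(aq) + 2 Al(s) → 3 Fe(s) + 2 Al³⁺(aq); Q = [Al³⁺]^2/[Fe²⁺]^3.
From E = E° − (0.0592/n) log Q: log Q = (E° − E)·n/0.0592 = (+1.23 − (+1.190))·6/0.0592 = 4.0541.
So 3·log[Fe²⁺] = 2·log(0.4) − log Q = -0.7959 − (4.0541) = -4.8500; log[Fe²⁺] = -4.8500 / 3 = -1.6167; [Fe²⁺] = 10^(-1.6167) ≈ 0.024 M.

0.024 M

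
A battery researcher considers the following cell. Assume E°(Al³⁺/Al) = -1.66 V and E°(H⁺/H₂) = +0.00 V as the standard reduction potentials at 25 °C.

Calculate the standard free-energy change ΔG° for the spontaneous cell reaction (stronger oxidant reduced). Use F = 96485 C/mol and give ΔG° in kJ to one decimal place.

-961.0 kJ

H⁺/H₂ (E° = +0.00 V) is the cathode; Al³⁺/Al (E° = -1.66 V) is the anode, so E°cell = +1.66 V.
Balancing electrons gives n = 6 (lcm of 2 and 3).
ΔG° = −nFE° = −(6)(96485)(+1.66) = -960,991 J = -961.0 kJ.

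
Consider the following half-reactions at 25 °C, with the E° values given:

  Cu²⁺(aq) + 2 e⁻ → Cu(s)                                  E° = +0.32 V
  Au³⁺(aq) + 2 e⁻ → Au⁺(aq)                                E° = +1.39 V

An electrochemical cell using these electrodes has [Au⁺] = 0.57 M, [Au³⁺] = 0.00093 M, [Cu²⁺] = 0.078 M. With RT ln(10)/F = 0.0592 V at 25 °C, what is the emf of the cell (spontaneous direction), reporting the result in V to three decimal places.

+1.020 V

Au³⁺/Au⁺ is the cathode (higher E°), Cu²⁺/Cu the anode: E°cell = +1.39 − (+0.32) = +1.07 V, n = 2.
Overall: Au³⁺(aq) + Cu(s) → Au⁺(aq) + Cu²⁺(aq)
Q = [Au⁺]·[Cu²⁺] / ([Au³⁺]); log Q = 1.679.
E = E° − (0.0592/n) log Q = +1.07 − (0.0592/2)(1.679) = +1.020 V.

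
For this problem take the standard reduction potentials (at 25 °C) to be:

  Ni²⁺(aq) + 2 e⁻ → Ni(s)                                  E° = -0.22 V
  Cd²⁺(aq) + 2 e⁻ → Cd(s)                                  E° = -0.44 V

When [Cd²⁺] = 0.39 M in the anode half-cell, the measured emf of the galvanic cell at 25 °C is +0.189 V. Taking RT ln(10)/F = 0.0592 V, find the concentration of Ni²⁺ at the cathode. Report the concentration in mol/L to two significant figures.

Ni²⁺/Ni is the cathode, Cd²⁺/Cd the anode: E°cell = +0.22 V, n = 2.
Overall reaction: Ni²⁺(aq) + Cd(s) → Ni(s) + Cd²⁺(aq); Q = [Cd²⁺]^1/[Ni²⁺]^1.
From E = E° − (0.0592/n) log Q: log Q = (E° − E)·n/0.0592 = (+0.22 − (+0.189))·2/0.0592 = 1.0473.
So 1·log[Ni²⁺] = 1·log(0.39) − log Q = -0.4089 − (1.0473) = -1.4562; [Ni²⁺] = 10^(-1.4562) ≈ 0.035 M.

0.035 M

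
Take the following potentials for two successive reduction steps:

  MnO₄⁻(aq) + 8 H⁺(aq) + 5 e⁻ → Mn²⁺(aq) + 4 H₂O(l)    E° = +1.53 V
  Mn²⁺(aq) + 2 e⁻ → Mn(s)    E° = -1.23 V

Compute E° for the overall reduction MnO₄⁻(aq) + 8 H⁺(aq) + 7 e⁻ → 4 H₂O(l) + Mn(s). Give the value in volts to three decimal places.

Standard free energies of sequential steps add: ΔG°₃ = ΔG°₁ + ΔG°₂, so n₃E°₃ = n₁E°₁ + n₂E°₂.
E°₃ = (5×+1.53 + 2×-1.23) / 7 = (+5.190) / 7 = +0.741 V.
Simply averaging or adding the two E° values would be wrong; the electron-weighted sum is required.

+0.741 V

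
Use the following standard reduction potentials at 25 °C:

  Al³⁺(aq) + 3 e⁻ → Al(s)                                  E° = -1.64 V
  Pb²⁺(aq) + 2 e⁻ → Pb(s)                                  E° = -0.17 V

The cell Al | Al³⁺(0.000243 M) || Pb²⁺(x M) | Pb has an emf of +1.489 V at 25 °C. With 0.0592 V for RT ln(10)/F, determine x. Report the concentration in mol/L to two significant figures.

0.017 M

Pb²⁺/Pb is the cathode, Al³⁺/Al the anode: E°cell = +1.47 V, n = 6.
Overall reaction: 3 Pb²⁺(aq) + 2 Al(s) → 3 Pb(s) + 2 Al³⁺(aq); Q = [Al³⁺]^2/[Pb²⁺]^3.
From E = E° − (0.0592/n) log Q: log Q = (E° − E)·n/0.0592 = (+1.47 − (+1.489))·6/0.0592 = -1.9257.
So 3·log[Pb²⁺] = 2·log(0.000243) − log Q = -7.2288 − (-1.9257) = -5.3031; log[Pb²⁺] = -5.3031 / 3 = -1.7677; [Pb²⁺] = 10^(-1.7677) ≈ 0.017 M.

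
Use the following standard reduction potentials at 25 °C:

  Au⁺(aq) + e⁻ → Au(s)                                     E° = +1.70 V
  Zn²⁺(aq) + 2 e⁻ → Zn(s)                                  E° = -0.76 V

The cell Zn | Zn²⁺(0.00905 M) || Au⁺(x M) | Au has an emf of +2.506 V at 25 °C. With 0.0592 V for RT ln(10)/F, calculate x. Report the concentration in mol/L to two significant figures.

Au⁺/Au is the cathode, Zn²⁺/Zn the anode: E°cell = +2.46 V, n = 2.
Overall reaction: 2 Au⁺(aq) + Zn(s) → 2 Au(s) + Zn²⁺(aq); Q = [Zn²⁺]^1/[Au⁺]^2.
From E = E° − (0.0592/n) log Q: log Q = (E° − E)·n/0.0592 = (+2.46 − (+2.506))·2/0.0592 = -1.5541.
So 2·log[Au⁺] = 1·log(0.00905) − log Q = -2.0434 − (-1.5541) = -0.4893; log[Au⁺] = -0.4893 / 2 = -0.2447; [Au⁺] = 10^(-0.2447) ≈ 0.57 M.

0.57 M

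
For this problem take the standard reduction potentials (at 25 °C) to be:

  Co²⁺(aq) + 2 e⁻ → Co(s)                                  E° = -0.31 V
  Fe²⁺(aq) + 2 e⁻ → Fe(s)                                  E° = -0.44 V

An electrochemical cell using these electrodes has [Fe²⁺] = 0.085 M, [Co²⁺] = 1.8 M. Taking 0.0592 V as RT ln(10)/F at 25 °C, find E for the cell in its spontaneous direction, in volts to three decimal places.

Co²⁺/Co is the cathode (higher E°), Fe²⁺/Fe the anode: E°cell = -0.31 − (-0.44) = +0.13 V, n = 2.
Overall: Co²⁺(aq) + Fe(s) → Co(s) + Fe²⁺(aq)
Q = [Fe²⁺] / ([Co²⁺]); log Q = -1.326.
E = E° − (0.0592/n) log Q = +0.13 − (0.0592/2)(-1.326) = +0.169 V.

+0.169 V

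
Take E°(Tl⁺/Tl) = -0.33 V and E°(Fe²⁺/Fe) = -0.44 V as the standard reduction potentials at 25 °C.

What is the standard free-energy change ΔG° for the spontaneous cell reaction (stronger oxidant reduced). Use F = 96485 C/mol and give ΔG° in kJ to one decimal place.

Tl⁺/Tl (E° = -0.33 V) is the cathode; Fe²⁺/Fe (E° = -0.44 V) is the anode, so E°cell = +0.11 V.
Balancing electrons gives n = 2 (lcm of 1 and 2).
ΔG° = −nFE° = −(2)(96485)(+0.11) = -21,227 J = -21.2 kJ.

-21.2 kJ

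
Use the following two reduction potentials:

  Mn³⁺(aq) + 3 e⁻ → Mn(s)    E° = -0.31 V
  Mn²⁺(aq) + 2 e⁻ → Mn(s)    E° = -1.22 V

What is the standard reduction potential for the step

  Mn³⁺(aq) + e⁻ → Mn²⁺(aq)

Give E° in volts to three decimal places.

+1.510 V

Sequential free energies add, so n₃E°₃ = n₁E°₁ + n₂E°₂.
With n₃ = 3, and the known step contributing 2×(-1.22) V, the unknown satisfies 1·E° = 3×(-0.31) − 2×(-1.22) = +1.510.
E° = +1.510 / 1 = +1.510 V.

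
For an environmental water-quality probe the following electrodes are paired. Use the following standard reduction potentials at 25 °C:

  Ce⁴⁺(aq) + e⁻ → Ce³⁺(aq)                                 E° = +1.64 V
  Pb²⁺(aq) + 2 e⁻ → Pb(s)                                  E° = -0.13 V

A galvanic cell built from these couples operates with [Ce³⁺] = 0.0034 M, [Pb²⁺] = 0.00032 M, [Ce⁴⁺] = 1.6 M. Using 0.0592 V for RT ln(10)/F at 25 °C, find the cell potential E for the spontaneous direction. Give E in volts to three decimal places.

Ce⁴⁺/Ce³⁺ is the cathode (higher E°), Pb²⁺/Pb the anode: E°cell = +1.64 − (-0.13) = +1.77 V, n = 2.
Overall: 2 Ce⁴⁺(aq) + Pb(s) → 2 Ce³⁺(aq) + Pb²⁺(aq)
Q = [Ce³⁺]^2·[Pb²⁺] / ([Ce⁴⁺]^2); log Q = -8.840.
E = E° − (0.0592/n) log Q = +1.77 − (0.0592/2)(-8.840) = +2.032 V.

+2.032 V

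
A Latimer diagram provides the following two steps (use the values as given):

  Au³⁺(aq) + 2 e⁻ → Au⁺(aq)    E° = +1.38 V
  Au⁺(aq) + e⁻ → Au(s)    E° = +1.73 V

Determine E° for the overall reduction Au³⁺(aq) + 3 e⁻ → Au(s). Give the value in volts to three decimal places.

Standard free energies of sequential steps add: ΔG°₃ = ΔG°₁ + ΔG°₂, so n₃E°₃ = n₁E°₁ + n₂E°₂.
E°₃ = (2×+1.38 + 1×+1.73) / 3 = (+4.490) / 3 = +1.497 V.
Simply averaging or adding the two E° values would be wrong; the electron-weighted sum is required.

+1.497 V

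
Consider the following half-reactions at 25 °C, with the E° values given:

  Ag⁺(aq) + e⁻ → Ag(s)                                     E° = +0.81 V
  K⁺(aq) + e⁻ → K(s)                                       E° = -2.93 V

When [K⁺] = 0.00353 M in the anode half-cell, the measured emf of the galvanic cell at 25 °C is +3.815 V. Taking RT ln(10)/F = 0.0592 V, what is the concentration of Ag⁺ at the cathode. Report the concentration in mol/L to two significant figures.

0.065 M

Ag⁺/Ag is the cathode, K⁺/K the anode: E°cell = +3.74 V, n = 1.
Overall reaction: Ag⁺(aq) + K(s) → Ag(s) + K⁺(aq); Q = [K⁺]^1/[Ag⁺]^1.
From E = E° − (0.0592/n) log Q: log Q = (E° − E)·n/0.0592 = (+3.74 − (+3.815))·1/0.0592 = -1.2669.
So 1·log[Ag⁺] = 1·log(0.00353) − log Q = -2.4522 − (-1.2669) = -1.1853; [Ag⁺] = 10^(-1.1853) ≈ 0.065 M.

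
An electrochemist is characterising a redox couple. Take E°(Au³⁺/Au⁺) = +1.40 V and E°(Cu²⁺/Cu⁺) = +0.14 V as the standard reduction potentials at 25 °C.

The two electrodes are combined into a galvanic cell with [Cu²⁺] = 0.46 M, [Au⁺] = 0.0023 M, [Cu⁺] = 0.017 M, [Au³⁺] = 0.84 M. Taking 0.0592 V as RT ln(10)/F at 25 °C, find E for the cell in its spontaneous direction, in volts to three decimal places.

+1.251 V

Au³⁺/Au⁺ is the cathode (higher E°), Cu²⁺/Cu⁺ the anode: E°cell = +1.40 − (+0.14) = +1.26 V, n = 2.
Overall: Au³⁺(aq) + 2 Cu⁺(aq) → Au⁺(aq) + 2 Cu²⁺(aq)
Q = [Au⁺]·[Cu²⁺]^2 / ([Au³⁺]·[Cu⁺]^2); log Q = 0.302.
E = E° − (0.0592/n) log Q = +1.26 − (0.0592/2)(0.302) = +1.251 V.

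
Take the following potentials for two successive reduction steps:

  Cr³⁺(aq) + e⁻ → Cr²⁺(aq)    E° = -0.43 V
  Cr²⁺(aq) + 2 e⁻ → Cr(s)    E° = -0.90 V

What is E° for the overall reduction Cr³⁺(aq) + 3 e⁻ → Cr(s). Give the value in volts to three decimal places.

-0.743 V

Adding the free-energy changes (−nFE°) of the two steps gives −n₃FE°₃ = −n₁FE°₁ − n₂FE°₂.
E°₃ = (1×-0.43 + 2×-0.90) / 3 = (-2.230) / 3 = -0.743 V.
Simply averaging or adding the two E° values would be wrong; the electron-weighted sum is required.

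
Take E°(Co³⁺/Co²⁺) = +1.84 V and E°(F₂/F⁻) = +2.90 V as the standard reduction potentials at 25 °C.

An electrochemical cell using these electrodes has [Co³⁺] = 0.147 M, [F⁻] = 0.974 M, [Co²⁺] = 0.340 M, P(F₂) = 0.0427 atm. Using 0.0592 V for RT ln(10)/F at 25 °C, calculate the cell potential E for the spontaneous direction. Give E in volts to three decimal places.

F₂/F⁻ is the cathode (higher E°), Co³⁺/Co²⁺ the anode: E°cell = +2.90 − (+1.84) = +1.06 V, n = 2.
Overall: F₂(g) + 2 Co²⁺(aq) → 2 F⁻(aq) + 2 Co³⁺(aq)
Q = [F⁻]^2·[Co³⁺]^2 / (P(F₂)·[Co²⁺]^2); log Q = 0.618.
E = E° − (0.0592/n) log Q = +1.06 − (0.0592/2)(0.618) = +1.042 V.

+1.042 V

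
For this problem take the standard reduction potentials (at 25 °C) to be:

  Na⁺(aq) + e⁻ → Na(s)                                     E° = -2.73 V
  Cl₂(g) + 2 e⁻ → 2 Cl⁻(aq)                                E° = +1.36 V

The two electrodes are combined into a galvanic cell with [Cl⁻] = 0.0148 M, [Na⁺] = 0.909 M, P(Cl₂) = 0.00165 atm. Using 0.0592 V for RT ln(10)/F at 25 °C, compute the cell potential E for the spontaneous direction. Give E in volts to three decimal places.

Cl₂/Cl⁻ is the cathode (higher E°), Na⁺/Na the anode: E°cell = +1.36 − (-2.73) = +4.09 V, n = 2.
Overall: Cl₂(g) + 2 Na(s) → 2 Cl⁻(aq) + 2 Na⁺(aq)
Q = [Cl⁻]^2·[Na⁺]^2 / (P(Cl₂)); log Q = -0.960.
E = E° − (0.0592/n) log Q = +4.09 − (0.0592/2)(-0.960) = +4.118 V.

+4.118 V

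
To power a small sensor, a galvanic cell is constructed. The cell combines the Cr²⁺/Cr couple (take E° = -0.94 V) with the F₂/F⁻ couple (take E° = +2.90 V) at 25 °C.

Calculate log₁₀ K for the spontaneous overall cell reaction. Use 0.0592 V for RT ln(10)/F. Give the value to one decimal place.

Cathode: F₂/F⁻; anode: Cr²⁺/Cr. E°cell = +3.84 V, n = 2.
log K = nE°cell / 0.0592 = (2)(+3.84) / 0.0592 = 129.7.

129.7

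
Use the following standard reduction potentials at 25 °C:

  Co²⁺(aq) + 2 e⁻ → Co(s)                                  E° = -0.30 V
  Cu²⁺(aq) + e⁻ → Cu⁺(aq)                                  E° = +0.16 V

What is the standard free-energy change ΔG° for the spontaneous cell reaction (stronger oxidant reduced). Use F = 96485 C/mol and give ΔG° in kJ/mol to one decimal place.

-88.8 kJ/mol

Cu²⁺/Cu⁺ (E° = +0.16 V) is the cathode; Co²⁺/Co (E° = -0.30 V) is the anode, so E°cell = +0.46 V.
Balancing electrons gives n = 2 (lcm of 1 and 2).
ΔG° = −nFE° = −(2)(96485)(+0.46) = -88,766 J = -88.8 kJ/mol.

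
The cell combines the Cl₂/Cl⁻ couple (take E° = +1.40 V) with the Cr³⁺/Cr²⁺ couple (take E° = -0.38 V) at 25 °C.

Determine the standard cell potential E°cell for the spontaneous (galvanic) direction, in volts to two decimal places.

+1.78 V

The Cl₂/Cl⁻ couple has the higher reduction potential, so it is the cathode; Cr³⁺/Cr²⁺ is oxidised at the anode.
E°cell = E°(cathode) − E°(anode) = (+1.40) − (-0.38) = +1.78 V.
Since E°cell > 0, the reaction is spontaneous under standard conditions.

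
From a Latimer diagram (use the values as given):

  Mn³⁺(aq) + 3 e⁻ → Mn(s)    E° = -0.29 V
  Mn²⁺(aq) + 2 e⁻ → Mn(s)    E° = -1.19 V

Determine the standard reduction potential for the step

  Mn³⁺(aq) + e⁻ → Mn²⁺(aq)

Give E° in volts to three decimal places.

+1.510 V

Sequential free energies add, so n₃E°₃ = n₁E°₁ + n₂E°₂.
With n₃ = 3, and the known step contributing 2×(-1.19) V, the unknown satisfies 1·E° = 3×(-0.29) − 2×(-1.19) = +1.510.
E° = +1.510 / 1 = +1.510 V.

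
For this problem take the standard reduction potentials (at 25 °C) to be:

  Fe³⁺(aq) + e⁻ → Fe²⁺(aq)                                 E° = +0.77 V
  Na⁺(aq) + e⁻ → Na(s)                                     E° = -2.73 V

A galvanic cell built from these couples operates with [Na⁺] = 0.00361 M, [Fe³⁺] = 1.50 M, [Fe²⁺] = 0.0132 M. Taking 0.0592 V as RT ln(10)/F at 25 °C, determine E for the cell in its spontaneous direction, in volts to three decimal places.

Fe³⁺/Fe²⁺ is the cathode (higher E°), Na⁺/Na the anode: E°cell = +0.77 − (-2.73) = +3.50 V, n = 1.
Overall: Fe³⁺(aq) + Na(s) → Fe²⁺(aq) + Na⁺(aq)
Q = [Fe²⁺]·[Na⁺] / ([Fe³⁺]); log Q = -4.498.
E = E° − (0.0592/n) log Q = +3.50 − (0.0592/1)(-4.498) = +3.766 V.

+3.766 V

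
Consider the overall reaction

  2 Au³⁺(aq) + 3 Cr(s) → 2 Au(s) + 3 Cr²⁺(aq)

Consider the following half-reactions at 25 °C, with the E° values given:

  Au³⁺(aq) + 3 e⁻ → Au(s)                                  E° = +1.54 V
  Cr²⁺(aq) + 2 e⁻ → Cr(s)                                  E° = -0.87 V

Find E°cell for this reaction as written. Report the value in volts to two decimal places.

The Au³⁺/Au couple has the higher reduction potential, so it is the cathode; Cr²⁺/Cr is oxidised at the anode.
E°cell = E°(cathode) − E°(anode) = (+1.54) − (-0.87) = +2.41 V.

+2.41 V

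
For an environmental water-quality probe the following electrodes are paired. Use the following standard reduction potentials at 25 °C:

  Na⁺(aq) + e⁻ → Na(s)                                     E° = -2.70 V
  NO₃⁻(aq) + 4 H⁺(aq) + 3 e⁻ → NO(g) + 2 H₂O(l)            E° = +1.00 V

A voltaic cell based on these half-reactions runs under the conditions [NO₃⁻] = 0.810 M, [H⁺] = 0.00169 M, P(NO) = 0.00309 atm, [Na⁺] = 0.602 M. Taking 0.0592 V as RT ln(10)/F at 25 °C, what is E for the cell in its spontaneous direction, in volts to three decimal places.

NO₃⁻/NO is the cathode (higher E°), Na⁺/Na the anode: E°cell = +1.00 − (-2.70) = +3.70 V, n = 3.
Overall: NO₃⁻(aq) + 4 H⁺(aq) + 3 Na(s) → NO(g) + 2 H₂O(l) + 3 Na⁺(aq)
Q = P(NO)·[Na⁺]^3 / ([NO₃⁻]·[H⁺]^4); log Q = 8.009.
E = E° − (0.0592/n) log Q = +3.70 − (0.0592/3)(8.009) = +3.542 V.

+3.542 V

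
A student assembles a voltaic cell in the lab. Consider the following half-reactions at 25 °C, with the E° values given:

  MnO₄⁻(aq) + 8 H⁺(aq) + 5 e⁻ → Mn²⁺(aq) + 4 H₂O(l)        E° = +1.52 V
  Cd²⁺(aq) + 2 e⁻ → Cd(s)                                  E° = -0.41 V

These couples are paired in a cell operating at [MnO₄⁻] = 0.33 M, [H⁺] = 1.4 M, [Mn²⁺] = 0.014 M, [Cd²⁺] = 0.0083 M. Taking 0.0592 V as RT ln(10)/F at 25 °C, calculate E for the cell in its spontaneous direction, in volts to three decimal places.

MnO₄⁻/Mn²⁺ is the cathode (higher E°), Cd²⁺/Cd the anode: E°cell = +1.52 − (-0.41) = +1.93 V, n = 10.
Overall: 2 MnO₄⁻(aq) + 16 H⁺(aq) + 5 Cd(s) → 2 Mn²⁺(aq) + 8 H₂O(l) + 5 Cd²⁺(aq)
Q = [Mn²⁺]^2·[Cd²⁺]^5 / ([MnO₄⁻]^2·[H⁺]^16); log Q = -15.487.
E = E° − (0.0592/n) log Q = +1.93 − (0.0592/10)(-15.487) = +2.022 V.

+2.022 V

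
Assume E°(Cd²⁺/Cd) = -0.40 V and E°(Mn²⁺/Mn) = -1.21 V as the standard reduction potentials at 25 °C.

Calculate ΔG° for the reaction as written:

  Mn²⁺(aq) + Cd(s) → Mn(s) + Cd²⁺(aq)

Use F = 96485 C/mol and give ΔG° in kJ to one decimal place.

+156.3 kJ

As written, Mn²⁺/Mn is reduced (cathode) and Cd²⁺/Cd is oxidised (anode), so E°cell = (-1.21) − (-0.40) = -0.81 V.
Balancing electrons gives n = 2.
ΔG° = −nFE° = −(2)(96485)(-0.81) = 156,306 J = +156.3 kJ.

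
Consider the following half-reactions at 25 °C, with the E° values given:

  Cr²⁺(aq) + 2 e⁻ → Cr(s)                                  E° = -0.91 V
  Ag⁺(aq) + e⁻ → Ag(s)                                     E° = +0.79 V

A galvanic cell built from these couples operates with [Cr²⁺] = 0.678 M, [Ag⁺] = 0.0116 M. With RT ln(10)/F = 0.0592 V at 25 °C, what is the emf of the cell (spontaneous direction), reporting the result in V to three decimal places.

Ag⁺/Ag is the cathode (higher E°), Cr²⁺/Cr the anode: E°cell = +0.79 − (-0.91) = +1.70 V, n = 2.
Overall: 2 Ag⁺(aq) + Cr(s) → 2 Ag(s) + Cr²⁺(aq)
Q = [Cr²⁺] / ([Ag⁺]^2); log Q = 3.702.
E = E° − (0.0592/n) log Q = +1.70 − (0.0592/2)(3.702) = +1.590 V.

+1.590 V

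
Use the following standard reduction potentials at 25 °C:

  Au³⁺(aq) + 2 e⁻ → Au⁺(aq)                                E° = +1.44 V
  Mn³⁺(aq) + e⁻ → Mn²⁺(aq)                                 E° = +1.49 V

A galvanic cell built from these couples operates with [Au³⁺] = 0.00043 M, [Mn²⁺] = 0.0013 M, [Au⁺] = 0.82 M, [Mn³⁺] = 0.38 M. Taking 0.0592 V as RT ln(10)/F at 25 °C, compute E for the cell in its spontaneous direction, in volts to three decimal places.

+0.293 V

Mn³⁺/Mn²⁺ is the cathode (higher E°), Au³⁺/Au⁺ the anode: E°cell = +1.49 − (+1.44) = +0.05 V, n = 2.
Overall: 2 Mn³⁺(aq) + Au⁺(aq) → 2 Mn²⁺(aq) + Au³⁺(aq)
Q = [Mn²⁺]^2·[Au³⁺] / ([Mn³⁺]^2·[Au⁺]); log Q = -8.212.
E = E° − (0.0592/n) log Q = +0.05 − (0.0592/2)(-8.212) = +0.293 V.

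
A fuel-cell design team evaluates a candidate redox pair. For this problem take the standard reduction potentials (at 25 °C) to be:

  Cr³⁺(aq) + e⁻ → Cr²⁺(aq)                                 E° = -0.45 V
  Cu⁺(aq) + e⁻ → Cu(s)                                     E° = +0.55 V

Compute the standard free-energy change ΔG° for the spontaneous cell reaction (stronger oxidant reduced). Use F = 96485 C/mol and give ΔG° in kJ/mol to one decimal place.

-96.5 kJ/mol

Cu⁺/Cu (E° = +0.55 V) is the cathode; Cr³⁺/Cr²⁺ (E° = -0.45 V) is the anode, so E°cell = +1.00 V.
Balancing electrons gives n = 1 (lcm of 1 and 1).
ΔG° = −nFE° = −(1)(96485)(+1.00) = -96,485 J = -96.5 kJ/mol.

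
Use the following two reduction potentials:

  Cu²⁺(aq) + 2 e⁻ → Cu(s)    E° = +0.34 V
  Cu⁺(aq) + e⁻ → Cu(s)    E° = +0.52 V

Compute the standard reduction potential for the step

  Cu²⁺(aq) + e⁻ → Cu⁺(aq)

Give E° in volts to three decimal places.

Sequential free energies add, so n₃E°₃ = n₁E°₁ + n₂E°₂.
With n₃ = 2, and the known step contributing 1×(+0.52) V, the unknown satisfies 1·E° = 2×(+0.34) − 1×(+0.52) = +0.160.
E° = +0.160 / 1 = +0.160 V.

+0.160 V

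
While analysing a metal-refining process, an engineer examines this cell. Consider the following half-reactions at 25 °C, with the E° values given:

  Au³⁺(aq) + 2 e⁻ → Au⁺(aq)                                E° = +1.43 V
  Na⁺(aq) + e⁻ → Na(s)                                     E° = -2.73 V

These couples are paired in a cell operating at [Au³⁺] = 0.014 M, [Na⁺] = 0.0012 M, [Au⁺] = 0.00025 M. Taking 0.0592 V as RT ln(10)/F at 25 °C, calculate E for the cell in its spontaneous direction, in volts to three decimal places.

+4.385 V

Au³⁺/Au⁺ is the cathode (higher E°), Na⁺/Na the anode: E°cell = +1.43 − (-2.73) = +4.16 V, n = 2.
Overall: Au³⁺(aq) + 2 Na(s) → Au⁺(aq) + 2 Na⁺(aq)
Q = [Au⁺]·[Na⁺]^2 / ([Au³⁺]); log Q = -7.590.
E = E° − (0.0592/n) log Q = +4.16 − (0.0592/2)(-7.590) = +4.385 V.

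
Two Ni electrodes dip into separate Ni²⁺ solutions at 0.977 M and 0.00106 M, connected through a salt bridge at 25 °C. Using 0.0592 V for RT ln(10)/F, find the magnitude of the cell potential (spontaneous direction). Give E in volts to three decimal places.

+0.088 V

For a concentration cell E°cell = 0. The 0.977 M side is the cathode (reduction is favoured where [Ni²⁺] is higher).
With n = 2, E = −(0.0592/2) log([Ni²⁺]ₐₙ/[Ni²⁺]꜀ₐₜ) = −(0.0592/2) log(0.00106/0.977) = −(0.0592/2)(-2.965) = +0.088 V.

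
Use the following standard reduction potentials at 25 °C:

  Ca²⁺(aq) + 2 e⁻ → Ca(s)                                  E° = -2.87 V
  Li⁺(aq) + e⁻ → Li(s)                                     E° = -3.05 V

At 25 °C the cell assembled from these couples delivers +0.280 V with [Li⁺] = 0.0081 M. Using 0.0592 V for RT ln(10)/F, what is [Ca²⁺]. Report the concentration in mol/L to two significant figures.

0.16 M

Ca²⁺/Ca is the cathode, Li⁺/Li the anode: E°cell = +0.18 V, n = 2.
Overall reaction: Ca²⁺(aq) + 2 Li(s) → Ca(s) + 2 Li⁺(aq); Q = [Li⁺]^2/[Ca²⁺]^1.
From E = E° − (0.0592/n) log Q: log Q = (E° − E)·n/0.0592 = (+0.18 − (+0.280))·2/0.0592 = -3.3784.
So 1·log[Ca²⁺] = 2·log(0.0081) − log Q = -4.1830 − (-3.3784) = -0.8046; [Ca²⁺] = 10^(-0.8046) ≈ 0.16 M.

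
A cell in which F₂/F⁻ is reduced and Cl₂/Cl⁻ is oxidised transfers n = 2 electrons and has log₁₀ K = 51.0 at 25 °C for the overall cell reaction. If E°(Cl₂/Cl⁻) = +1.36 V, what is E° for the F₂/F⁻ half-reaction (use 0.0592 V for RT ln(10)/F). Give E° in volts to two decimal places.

+2.87 V

E°cell = (0.0592/n)·log K = (0.0592/2)(51.0) = +1.510 V.
Since F₂/F⁻ is the cathode and Cl₂/Cl⁻ the anode, E°cell = E°(F₂/F⁻) − E°(Cl₂/Cl⁻).
So E°(F₂/F⁻) = E°cell + E°(Cl₂/Cl⁻) = +1.510 + (+1.36) = +2.87 V.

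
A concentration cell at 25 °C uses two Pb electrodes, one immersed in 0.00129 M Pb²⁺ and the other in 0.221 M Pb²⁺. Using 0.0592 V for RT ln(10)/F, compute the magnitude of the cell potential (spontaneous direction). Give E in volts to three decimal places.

For a concentration cell E°cell = 0. The 0.221 M side is the cathode (reduction is favoured where [Pb²⁺] is higher).
With n = 2, E = −(0.0592/2) log([Pb²⁺]ₐₙ/[Pb²⁺]꜀ₐₜ) = −(0.0592/2) log(0.00129/0.221) = −(0.0592/2)(-2.234) = +0.066 V.

+0.066 V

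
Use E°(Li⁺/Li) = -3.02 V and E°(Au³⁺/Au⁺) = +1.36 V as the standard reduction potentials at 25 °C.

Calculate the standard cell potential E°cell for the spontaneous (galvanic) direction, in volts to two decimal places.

+4.38 V

The Au³⁺/Au⁺ couple has the higher reduction potential, so it is the cathode; Li⁺/Li is oxidised at the anode.
E°cell = E°(cathode) − E°(anode) = (+1.36) − (-3.02) = +4.38 V.
Since E°cell > 0, the reaction is spontaneous under standard conditions.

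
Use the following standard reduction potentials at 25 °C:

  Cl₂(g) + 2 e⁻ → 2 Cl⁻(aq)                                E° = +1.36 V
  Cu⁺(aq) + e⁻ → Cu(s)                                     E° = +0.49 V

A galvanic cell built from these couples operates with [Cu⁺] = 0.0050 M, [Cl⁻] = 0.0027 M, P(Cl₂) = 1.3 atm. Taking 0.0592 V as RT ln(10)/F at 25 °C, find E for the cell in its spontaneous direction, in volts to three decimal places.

Cl₂/Cl⁻ is the cathode (higher E°), Cu⁺/Cu the anode: E°cell = +1.36 − (+0.49) = +0.87 V, n = 2.
Overall: Cl₂(g) + 2 Cu(s) → 2 Cl⁻(aq) + 2 Cu⁺(aq)
Q = [Cl⁻]^2·[Cu⁺]^2 / (P(Cl₂)); log Q = -9.853.
E = E° − (0.0592/n) log Q = +0.87 − (0.0592/2)(-9.853) = +1.162 V.

+1.162 V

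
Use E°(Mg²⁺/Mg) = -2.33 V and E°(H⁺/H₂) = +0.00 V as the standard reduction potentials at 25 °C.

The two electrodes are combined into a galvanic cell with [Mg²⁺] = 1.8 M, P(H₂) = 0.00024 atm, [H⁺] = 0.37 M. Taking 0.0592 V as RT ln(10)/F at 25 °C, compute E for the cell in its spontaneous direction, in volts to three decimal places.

H⁺/H₂ is the cathode (higher E°), Mg²⁺/Mg the anode: E°cell = +0.00 − (-2.33) = +2.33 V, n = 2.
Overall: 2 H⁺(aq) + Mg(s) → H₂(g) + Mg²⁺(aq)
Q = P(H₂)·[Mg²⁺] / ([H⁺]^2); log Q = -2.501.
E = E° − (0.0592/n) log Q = +2.33 − (0.0592/2)(-2.501) = +2.404 V.

+2.404 V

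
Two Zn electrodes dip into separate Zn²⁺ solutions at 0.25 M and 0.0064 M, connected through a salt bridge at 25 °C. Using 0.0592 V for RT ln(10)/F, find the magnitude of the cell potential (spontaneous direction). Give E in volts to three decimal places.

+0.047 V

For a concentration cell E°cell = 0. The 0.25 M side is the cathode (reduction is favoured where [Zn²⁺] is higher).
With n = 2, E = −(0.0592/2) log([Zn²⁺]ₐₙ/[Zn²⁺]꜀ₐₜ) = −(0.0592/2) log(0.0064/0.25) = −(0.0592/2)(-1.592) = +0.047 V.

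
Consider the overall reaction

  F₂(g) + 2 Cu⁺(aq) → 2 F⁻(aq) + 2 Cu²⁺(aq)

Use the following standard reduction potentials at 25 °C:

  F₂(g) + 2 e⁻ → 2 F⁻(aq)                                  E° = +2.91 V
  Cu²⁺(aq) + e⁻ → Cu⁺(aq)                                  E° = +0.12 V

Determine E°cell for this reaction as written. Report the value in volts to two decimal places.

+2.79 V

The F₂/F⁻ couple has the higher reduction potential, so it is the cathode; Cu²⁺/Cu⁺ is oxidised at the anode.
E°cell = E°(cathode) − E°(anode) = (+2.91) − (+0.12) = +2.79 V.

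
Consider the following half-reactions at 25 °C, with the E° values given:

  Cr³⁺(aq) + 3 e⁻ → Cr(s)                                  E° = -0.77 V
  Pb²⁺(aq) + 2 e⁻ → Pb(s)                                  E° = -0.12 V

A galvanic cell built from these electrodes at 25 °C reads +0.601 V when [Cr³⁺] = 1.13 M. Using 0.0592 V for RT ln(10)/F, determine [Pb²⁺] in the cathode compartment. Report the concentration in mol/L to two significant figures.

Pb²⁺/Pb is the cathode, Cr³⁺/Cr the anode: E°cell = +0.65 V, n = 6.
Overall reaction: 3 Pb²⁺(aq) + 2 Cr(s) → 3 Pb(s) + 2 Cr³⁺(aq); Q = [Cr³⁺]^2/[Pb²⁺]^3.
From E = E° − (0.0592/n) log Q: log Q = (E° − E)·n/0.0592 = (+0.65 − (+0.601))·6/0.0592 = 4.9662.
So 3·log[Pb²⁺] = 2·log(1.13) − log Q = 0.1062 − (4.9662) = -4.8600; log[Pb²⁺] = -4.8600 / 3 = -1.6200; [Pb²⁺] = 10^(-1.6200) ≈ 0.024 M.

0.024 M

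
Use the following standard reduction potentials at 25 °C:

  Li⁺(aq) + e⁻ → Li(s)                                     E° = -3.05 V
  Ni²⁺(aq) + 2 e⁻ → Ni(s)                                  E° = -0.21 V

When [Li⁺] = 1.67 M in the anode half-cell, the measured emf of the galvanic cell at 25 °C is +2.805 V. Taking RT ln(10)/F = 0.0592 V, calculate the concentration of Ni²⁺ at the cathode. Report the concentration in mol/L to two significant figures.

0.18 M

Ni²⁺/Ni is the cathode, Li⁺/Li the anode: E°cell = +2.84 V, n = 2.
Overall reaction: Ni²⁺(aq) + 2 Li(s) → Ni(s) + 2 Li⁺(aq); Q = [Li⁺]^2/[Ni²⁺]^1.
From E = E° − (0.0592/n) log Q: log Q = (E° − E)·n/0.0592 = (+2.84 − (+2.805))·2/0.0592 = 1.1824.
So 1·log[Ni²⁺] = 2·log(1.67) − log Q = 0.4454 − (1.1824) = -0.7370; [Ni²⁺] = 10^(-0.7370) ≈ 0.18 M.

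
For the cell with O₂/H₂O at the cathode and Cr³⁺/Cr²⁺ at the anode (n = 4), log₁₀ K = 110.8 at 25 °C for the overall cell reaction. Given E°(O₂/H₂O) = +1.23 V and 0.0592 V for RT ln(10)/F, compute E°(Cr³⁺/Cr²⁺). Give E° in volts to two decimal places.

-0.41 V

E°cell = (0.0592/n)·log K = (0.0592/4)(110.8) = +1.640 V.
Since O₂/H₂O is the cathode and Cr³⁺/Cr²⁺ the anode, E°cell = E°(O₂/H₂O) − E°(Cr³⁺/Cr²⁺).
So E°(Cr³⁺/Cr²⁺) = E°(O₂/H₂O) − E°cell = (+1.23) − (+1.640) = -0.41 V.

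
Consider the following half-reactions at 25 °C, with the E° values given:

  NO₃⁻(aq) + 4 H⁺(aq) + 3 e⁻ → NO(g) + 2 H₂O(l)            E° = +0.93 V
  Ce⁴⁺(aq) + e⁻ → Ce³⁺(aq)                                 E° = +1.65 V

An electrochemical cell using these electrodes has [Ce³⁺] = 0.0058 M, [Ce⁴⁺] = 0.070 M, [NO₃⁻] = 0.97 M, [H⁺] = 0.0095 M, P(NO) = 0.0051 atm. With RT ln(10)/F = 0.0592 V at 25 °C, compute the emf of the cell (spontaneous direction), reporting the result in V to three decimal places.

Ce⁴⁺/Ce³⁺ is the cathode (higher E°), NO₃⁻/NO the anode: E°cell = +1.65 − (+0.93) = +0.72 V, n = 3.
Overall: 3 Ce⁴⁺(aq) + NO(g) + 2 H₂O(l) → 3 Ce³⁺(aq) + NO₃⁻(aq) + 4 H⁺(aq)
Q = [Ce³⁺]^3·[NO₃⁻]·[H⁺]^4 / ([Ce⁴⁺]^3·P(NO)); log Q = -9.055.
E = E° − (0.0592/n) log Q = +0.72 − (0.0592/3)(-9.055) = +0.899 V.

+0.899 V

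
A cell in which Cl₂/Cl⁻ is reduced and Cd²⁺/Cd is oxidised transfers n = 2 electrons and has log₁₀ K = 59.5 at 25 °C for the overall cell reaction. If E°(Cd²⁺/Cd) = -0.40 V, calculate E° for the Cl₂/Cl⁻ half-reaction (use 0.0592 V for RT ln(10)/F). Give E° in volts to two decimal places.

E°cell = (0.0592/n)·log K = (0.0592/2)(59.5) = +1.761 V.
Since Cl₂/Cl⁻ is the cathode and Cd²⁺/Cd the anode, E°cell = E°(Cl₂/Cl⁻) − E°(Cd²⁺/Cd).
So E°(Cl₂/Cl⁻) = E°cell + E°(Cd²⁺/Cd) = +1.761 + (-0.40) = +1.36 V.

+1.36 V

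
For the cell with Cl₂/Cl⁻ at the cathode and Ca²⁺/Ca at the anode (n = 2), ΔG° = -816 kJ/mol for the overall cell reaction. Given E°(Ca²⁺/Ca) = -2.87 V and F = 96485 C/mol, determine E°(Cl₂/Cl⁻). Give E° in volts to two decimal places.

+1.36 V

E°cell = −ΔG°/(nF) = −(-816×10³)/((2)(96485)) = +4.229 V.
Since Cl₂/Cl⁻ is the cathode and Ca²⁺/Ca the anode, E°cell = E°(Cl₂/Cl⁻) − E°(Ca²⁺/Ca).
So E°(Cl₂/Cl⁻) = E°cell + E°(Ca²⁺/Ca) = +4.229 + (-2.87) = +1.36 V.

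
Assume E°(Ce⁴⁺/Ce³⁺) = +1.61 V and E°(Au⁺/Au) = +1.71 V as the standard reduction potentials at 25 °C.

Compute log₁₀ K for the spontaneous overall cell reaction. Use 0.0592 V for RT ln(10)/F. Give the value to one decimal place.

1.7

Cathode: Au⁺/Au; anode: Ce⁴⁺/Ce³⁺. E°cell = +0.10 V, n = 1.
log K = nE°cell / 0.0592 = (1)(+0.10) / 0.0592 = 1.7.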